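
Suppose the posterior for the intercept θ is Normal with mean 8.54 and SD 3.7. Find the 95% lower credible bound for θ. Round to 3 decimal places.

Need L with P(θ ≥ L) = 0.95: L = 8.54 − z_{0.05}·3.7.
z = 1.645; L = 8.54 − 1.645 × 3.7 = 2.454.

2.454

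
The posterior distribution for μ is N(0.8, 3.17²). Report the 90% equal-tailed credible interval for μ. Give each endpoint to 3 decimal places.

[-4.414, 6.014]

The posterior is symmetric, so the 90% equal-tailed interval is μ = 0.8 ± z·3.17 with z = 1.645.
Half-width: 1.645 × 3.17 = 5.214.
0.8 − 5.214 = -4.414; 0.8 + 5.214 = 6.014.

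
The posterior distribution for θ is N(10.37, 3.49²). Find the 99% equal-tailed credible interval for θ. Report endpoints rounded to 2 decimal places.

The posterior is symmetric, so the 99% equal-tailed interval is θ = 10.37 ± z·3.49 with z = 2.576.
Half-width: 2.576 × 3.49 = 8.99.
10.37 − 8.99 = 1.38; 10.37 + 8.99 = 19.36.

[1.38, 19.36]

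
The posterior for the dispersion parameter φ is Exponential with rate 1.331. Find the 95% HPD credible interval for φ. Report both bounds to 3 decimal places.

[0.000, 2.251]

The exponential density is strictly decreasing on [0, ∞), so the HPD interval is anchored at 0: [0, q] with P(φ ≤ q) = 0.95.
q = −ln(1 − 0.95) / 1.331 = 2.9957 / 1.331 = 2.251.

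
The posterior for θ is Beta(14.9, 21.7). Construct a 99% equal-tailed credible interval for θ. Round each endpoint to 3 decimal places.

Posterior: Beta(14.9, 21.7).
Equal-tailed 99% interval: the 0.005 and 0.995 quantiles of Beta(14.9, 21.7).
Posterior mean ≈ 0.407, SD ≈ 0.080; a Normal approximation gives roughly [0.201, 0.613].
Exact: F⁻¹(0.005) = 0.215; F⁻¹(0.995) = 0.618.

[0.215, 0.618]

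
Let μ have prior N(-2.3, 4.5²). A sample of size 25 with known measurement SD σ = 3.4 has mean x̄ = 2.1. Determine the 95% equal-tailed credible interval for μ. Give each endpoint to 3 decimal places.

Posterior precision = 1/4.5² + 25/3.4² = 0.0494 + 2.1626 = 2.2120, so posterior SD = 0.6724.
Posterior mean = (-2.3/4.5² + 25·2.1/3.4²) / 2.2120 = 2.0018.
Interval: 2.0018 ± 1.960 × 0.6724 → [0.684, 3.320].

[0.684, 3.320]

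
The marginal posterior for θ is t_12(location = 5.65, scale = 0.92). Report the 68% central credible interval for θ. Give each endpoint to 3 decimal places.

[4.696, 6.604]

The t_12 distribution is symmetric; the 68% interval is 5.65 ± t·0.92 with t_{0.84,12} = 1.037.
Half-width: 1.037 × 0.92 = 0.954.
5.65 − 0.954 = 4.696; 5.65 + 0.954 = 6.604.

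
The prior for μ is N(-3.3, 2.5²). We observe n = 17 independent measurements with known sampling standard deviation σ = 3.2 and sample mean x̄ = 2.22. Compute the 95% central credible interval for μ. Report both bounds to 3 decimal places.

[0.282, 3.188]

Posterior precision = 1/2.5² + 17/3.2² = 0.1600 + 1.6602 = 1.8202, so posterior SD = 0.7412.
Posterior mean = (-3.3/2.5² + 17·2.22/3.2²) / 1.8202 = 1.7348.
Interval: 1.7348 ± 1.960 × 0.7412 → [0.282, 3.188].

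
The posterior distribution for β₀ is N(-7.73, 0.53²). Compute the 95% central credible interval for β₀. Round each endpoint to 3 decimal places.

The posterior is symmetric, so the 95% equal-tailed interval is β₀ = -7.73 ± z·0.53 with z = 1.960.
Half-width: 1.960 × 0.53 = 1.039.
-7.73 − 1.039 = -8.769; -7.73 + 1.039 = -6.691.

[-8.769, -6.691]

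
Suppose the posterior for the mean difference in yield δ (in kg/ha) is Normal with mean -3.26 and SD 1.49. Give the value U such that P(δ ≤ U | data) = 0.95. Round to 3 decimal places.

Need U with P(δ ≤ U) = 0.95: U = -3.26 + z_{0.05}·1.49.
z = 1.645; U = -3.26 + 1.645 × 1.49 = -0.809.

-0.809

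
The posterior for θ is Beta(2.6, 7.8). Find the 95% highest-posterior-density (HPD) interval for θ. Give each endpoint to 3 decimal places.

The posterior is unimodal and skewed, so the HPD interval has equal density at both endpoints and is the shortest 95% interval.
Solving f(0.030) = f(0.498) with F(0.498) − F(0.030) = 0.95 gives [0.030, 0.498].
For comparison, the equal-tailed interval is [0.052, 0.538]; the HPD is narrower and shifted toward the mode.

[0.030, 0.498]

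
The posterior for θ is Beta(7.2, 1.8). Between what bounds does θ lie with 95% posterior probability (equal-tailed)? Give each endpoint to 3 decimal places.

Posterior: Beta(7.2, 1.8).
Equal-tailed 95% interval: the 0.025 and 0.975 quantiles of Beta(7.2, 1.8).
Posterior mean ≈ 0.800, SD ≈ 0.126; a Normal approximation gives roughly [0.552, 1.048].
Exact: F⁻¹(0.025) = 0.502; F⁻¹(0.975) = 0.976.

[0.502, 0.976]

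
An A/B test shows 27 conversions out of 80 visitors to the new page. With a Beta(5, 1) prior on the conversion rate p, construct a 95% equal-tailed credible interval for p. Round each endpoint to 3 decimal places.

[0.274, 0.476]

Posterior: Beta(5+27, 1+53) = Beta(32, 54).
Equal-tailed 95% interval: the 0.025 and 0.975 quantiles of Beta(32, 54).
Posterior mean ≈ 0.372, SD ≈ 0.052; a Normal approximation gives roughly [0.271, 0.474].
Exact: F⁻¹(0.025) = 0.274; F⁻¹(0.975) = 0.476.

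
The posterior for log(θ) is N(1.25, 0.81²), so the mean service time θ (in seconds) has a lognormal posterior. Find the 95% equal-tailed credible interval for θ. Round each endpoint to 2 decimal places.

On the log scale the 95% interval is 1.25 ± 1.960 × 0.81 = [-0.3376, 2.8376].
Exponentiate: [e^-0.3376, e^2.8376] = [0.71, 17.07].

[0.71, 17.07]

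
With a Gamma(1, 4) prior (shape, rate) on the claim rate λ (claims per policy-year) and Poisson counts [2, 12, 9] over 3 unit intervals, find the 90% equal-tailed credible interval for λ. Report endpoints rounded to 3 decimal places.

[2.364, 4.655]

Posterior: Gamma(1+23, 4+3) = Gamma(24, 7) (shape, rate).
Equal-tailed 90% interval: Gamma(24, 7) quantiles at 0.05 and 0.95.
Posterior mean ≈ 3.429, SD ≈ 0.700; a Normal approximation gives roughly [2.277, 4.580].
Exact: lower = 2.364; upper = 4.655.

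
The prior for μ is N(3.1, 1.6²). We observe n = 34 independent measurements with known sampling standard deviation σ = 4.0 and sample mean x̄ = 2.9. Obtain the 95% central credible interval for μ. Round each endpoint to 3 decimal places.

[1.695, 4.167]

Posterior precision = 1/1.6² + 34/4.0² = 0.3906 + 2.1250 = 2.5156, so posterior SD = 0.6305.
Posterior mean = (3.1/1.6² + 34·2.9/4.0²) / 2.5156 = 2.9311.
Interval: 2.9311 ± 1.960 × 0.6305 → [1.695, 4.167].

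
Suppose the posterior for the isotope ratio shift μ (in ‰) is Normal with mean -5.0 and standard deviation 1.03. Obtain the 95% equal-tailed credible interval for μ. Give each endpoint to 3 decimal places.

[-7.019, -2.981]

The posterior is symmetric, so the 95% equal-tailed interval is μ = -5.0 ± z·1.03 with z = 1.960.
Half-width: 1.960 × 1.03 = 2.019.
-5.0 − 2.019 = -7.019; -5.0 + 2.019 = -2.981.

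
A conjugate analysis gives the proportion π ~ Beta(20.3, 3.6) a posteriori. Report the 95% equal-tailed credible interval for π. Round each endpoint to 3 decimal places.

Posterior: Beta(20.3, 3.6).
Equal-tailed 95% interval: the 0.025 and 0.975 quantiles of Beta(20.3, 3.6).
Posterior mean ≈ 0.849, SD ≈ 0.072; a Normal approximation gives roughly [0.709, 0.990].
Exact: F⁻¹(0.025) = 0.685; F⁻¹(0.975) = 0.959.

[0.685, 0.959]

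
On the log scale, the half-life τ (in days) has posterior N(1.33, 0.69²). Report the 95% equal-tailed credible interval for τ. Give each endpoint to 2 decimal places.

On the log scale the 95% interval is 1.33 ± 1.960 × 0.69 = [-0.0224, 2.6824].
Exponentiate: [e^-0.0224, e^2.6824] = [0.98, 14.62].

[0.98, 14.62]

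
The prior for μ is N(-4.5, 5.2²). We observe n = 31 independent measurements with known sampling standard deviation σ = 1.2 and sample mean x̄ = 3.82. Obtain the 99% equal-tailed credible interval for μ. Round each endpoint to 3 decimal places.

[3.251, 4.360]

Posterior precision = 1/5.2² + 31/1.2² = 0.0370 + 21.5278 = 21.5648, so posterior SD = 0.2153.
Posterior mean = (-4.5/5.2² + 31·3.82/1.2²) / 21.5648 = 3.8057.
Interval: 3.8057 ± 2.576 × 0.2153 → [3.251, 4.360].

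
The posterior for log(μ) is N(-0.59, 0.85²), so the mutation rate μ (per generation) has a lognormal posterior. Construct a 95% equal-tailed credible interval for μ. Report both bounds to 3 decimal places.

[0.105, 2.933]

On the log scale the 95% interval is -0.59 ± 1.960 × 0.85 = [-2.2560, 1.0760].
Exponentiate: [e^-2.2560, e^1.0760] = [0.105, 2.933].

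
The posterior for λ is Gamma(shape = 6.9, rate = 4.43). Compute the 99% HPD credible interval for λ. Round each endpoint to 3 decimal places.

[0.360, 3.316]

The posterior is unimodal and skewed, so the HPD interval has equal density at both endpoints and is the shortest 99% interval.
Solving f(0.360) = f(3.316) with F(3.316) − F(0.360) = 0.99 gives [0.360, 3.316].
For comparison, the equal-tailed interval is [0.448, 3.501]; the HPD is narrower and shifted toward the mode.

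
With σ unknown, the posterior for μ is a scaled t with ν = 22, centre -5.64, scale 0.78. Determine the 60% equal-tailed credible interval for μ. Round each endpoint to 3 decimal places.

The t_22 distribution is symmetric; the 60% interval is -5.64 ± t·0.78 with t_{0.8,22} = 0.858.
Half-width: 0.858 × 0.78 = 0.669.
-5.64 − 0.669 = -6.309; -5.64 + 0.669 = -4.971.

[-6.309, -4.971]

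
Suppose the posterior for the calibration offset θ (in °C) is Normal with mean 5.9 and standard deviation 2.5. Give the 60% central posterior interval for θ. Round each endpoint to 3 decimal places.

[3.796, 8.004]

The posterior is symmetric, so the 60% equal-tailed interval is θ = 5.9 ± z·2.5 with z = 0.842.
Half-width: 0.842 × 2.5 = 2.104.
5.9 − 2.104 = 3.796; 5.9 + 2.104 = 8.004.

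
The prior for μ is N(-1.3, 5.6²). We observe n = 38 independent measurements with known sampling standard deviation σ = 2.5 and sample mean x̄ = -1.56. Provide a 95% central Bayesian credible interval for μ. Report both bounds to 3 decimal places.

Posterior precision = 1/5.6² + 38/2.5² = 0.0319 + 6.0800 = 6.1119, so posterior SD = 0.4045.
Posterior mean = (-1.3/5.6² + 38·-1.56/2.5²) / 6.1119 = -1.5586.
Interval: -1.5586 ± 1.960 × 0.4045 → [-2.351, -0.766].

[-2.351, -0.766]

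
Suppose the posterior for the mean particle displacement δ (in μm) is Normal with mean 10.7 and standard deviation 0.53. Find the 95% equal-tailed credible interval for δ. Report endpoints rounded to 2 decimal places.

The posterior is symmetric, so the 95% equal-tailed interval is δ = 10.7 ± z·0.53 with z = 1.960.
Half-width: 1.960 × 0.53 = 1.04.
10.7 − 1.04 = 9.66; 10.7 + 1.04 = 11.74.

[9.66, 11.74]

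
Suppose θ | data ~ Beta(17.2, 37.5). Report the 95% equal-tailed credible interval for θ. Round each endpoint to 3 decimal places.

[0.200, 0.442]

Posterior: Beta(17.2, 37.5).
Equal-tailed 95% interval: the 0.025 and 0.975 quantiles of Beta(17.2, 37.5).
Posterior mean ≈ 0.314, SD ≈ 0.062; a Normal approximation gives roughly [0.193, 0.436].
Exact: F⁻¹(0.025) = 0.200; F⁻¹(0.975) = 0.442.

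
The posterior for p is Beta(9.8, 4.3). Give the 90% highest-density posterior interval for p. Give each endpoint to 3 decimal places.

[0.507, 0.890]

The posterior is unimodal and skewed, so the HPD interval has equal density at both endpoints and is the shortest 90% interval.
Solving f(0.507) = f(0.890) with F(0.890) − F(0.507) = 0.90 gives [0.507, 0.890].
For comparison, the equal-tailed interval is [0.485, 0.873]; the HPD is narrower and shifted toward the mode.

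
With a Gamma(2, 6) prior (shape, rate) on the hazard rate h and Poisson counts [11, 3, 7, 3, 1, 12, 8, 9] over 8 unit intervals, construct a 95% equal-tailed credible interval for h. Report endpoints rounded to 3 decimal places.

[3.022, 5.114]

Posterior: Gamma(2+54, 6+8) = Gamma(56, 14) (shape, rate).
Equal-tailed 95% interval: Gamma(56, 14) quantiles at 0.025 and 0.975.
Posterior mean ≈ 4.000, SD ≈ 0.535; a Normal approximation gives roughly [2.952, 5.048].
Exact: lower = 3.022; upper = 5.114.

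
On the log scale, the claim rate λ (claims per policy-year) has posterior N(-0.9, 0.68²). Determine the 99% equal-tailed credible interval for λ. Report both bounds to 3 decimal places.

On the log scale the 99% interval is -0.9 ± 2.576 × 0.68 = [-2.6516, 0.8516].
Exponentiate: [e^-2.6516, e^0.8516] = [0.071, 2.343].

[0.071, 2.343]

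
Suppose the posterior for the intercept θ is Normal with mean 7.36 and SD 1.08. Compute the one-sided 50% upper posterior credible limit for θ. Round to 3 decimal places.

Need U with P(θ ≤ U) = 0.50: U = 7.36 + z_{0.5}·1.08.
z = 0.000; U = 7.36 + 0.000 × 1.08 = 7.360.

7.360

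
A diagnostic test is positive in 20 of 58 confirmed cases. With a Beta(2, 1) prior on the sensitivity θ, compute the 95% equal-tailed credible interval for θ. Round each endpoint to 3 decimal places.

[0.246, 0.484]

Posterior: Beta(2+20, 1+38) = Beta(22, 39).
Equal-tailed 95% interval: the 0.025 and 0.975 quantiles of Beta(22, 39).
Posterior mean ≈ 0.361, SD ≈ 0.061; a Normal approximation gives roughly [0.241, 0.480].
Exact: F⁻¹(0.025) = 0.246; F⁻¹(0.975) = 0.484.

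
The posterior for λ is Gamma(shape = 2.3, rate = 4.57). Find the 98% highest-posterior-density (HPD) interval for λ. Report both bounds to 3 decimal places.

The posterior is unimodal and skewed, so the HPD interval has equal density at both endpoints and is the shortest 98% interval.
Solving f(0.011) = f(1.395) with F(1.395) − F(0.011) = 0.98 gives [0.011, 1.395].
For comparison, the equal-tailed interval is [0.049, 1.573]; the HPD is narrower and shifted toward the mode.

[0.011, 1.395]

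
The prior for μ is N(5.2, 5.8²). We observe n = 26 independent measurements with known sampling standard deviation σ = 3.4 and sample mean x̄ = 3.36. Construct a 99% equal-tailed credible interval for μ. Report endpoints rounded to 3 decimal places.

[1.678, 5.090]

Posterior precision = 1/5.8² + 26/3.4² = 0.0297 + 2.2491 = 2.2789, so posterior SD = 0.6624.
Posterior mean = (5.2/5.8² + 26·3.36/3.4²) / 2.2789 = 3.3840.
Interval: 3.3840 ± 2.576 × 0.6624 → [1.678, 5.090].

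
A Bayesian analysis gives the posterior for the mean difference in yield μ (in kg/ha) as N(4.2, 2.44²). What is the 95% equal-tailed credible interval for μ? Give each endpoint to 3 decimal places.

[-0.582, 8.982]

The posterior is symmetric, so the 95% equal-tailed interval is μ = 4.2 ± z·2.44 with z = 1.960.
Half-width: 1.960 × 2.44 = 4.782.
4.2 − 4.782 = -0.582; 4.2 + 4.782 = 8.982.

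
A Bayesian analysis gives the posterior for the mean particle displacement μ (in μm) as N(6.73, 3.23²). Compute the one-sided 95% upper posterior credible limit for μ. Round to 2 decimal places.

Need U with P(μ ≤ U) = 0.95: U = 6.73 + z_{0.05}·3.23.
z = 1.645; U = 6.73 + 1.645 × 3.23 = 12.04.

12.04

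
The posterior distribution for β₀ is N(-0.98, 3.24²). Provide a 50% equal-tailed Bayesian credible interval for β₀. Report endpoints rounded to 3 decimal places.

The posterior is symmetric, so the 50% equal-tailed interval is β₀ = -0.98 ± z·3.24 with z = 0.674.
Half-width: 0.674 × 3.24 = 2.185.
-0.98 − 2.185 = -3.165; -0.98 + 2.185 = 1.205.

[-3.165, 1.205]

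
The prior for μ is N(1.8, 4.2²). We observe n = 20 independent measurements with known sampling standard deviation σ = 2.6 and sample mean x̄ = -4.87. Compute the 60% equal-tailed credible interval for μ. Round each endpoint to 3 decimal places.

[-5.229, -4.260]

Posterior precision = 1/4.2² + 20/2.6² = 0.0567 + 2.9586 = 3.0153, so posterior SD = 0.5759.
Posterior mean = (1.8/4.2² + 20·-4.87/2.6²) / 3.0153 = -4.7446.
Interval: -4.7446 ± 0.842 × 0.5759 → [-5.229, -4.260].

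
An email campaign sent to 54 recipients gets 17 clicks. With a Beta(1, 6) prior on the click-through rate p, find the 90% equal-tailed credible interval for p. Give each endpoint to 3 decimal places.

Posterior: Beta(1+17, 6+37) = Beta(18, 43).
Equal-tailed 90% interval: the 0.05 and 0.95 quantiles of Beta(18, 43).
Posterior mean ≈ 0.295, SD ≈ 0.058; a Normal approximation gives roughly [0.200, 0.390].
Exact: F⁻¹(0.05) = 0.204; F⁻¹(0.95) = 0.394.

[0.204, 0.394]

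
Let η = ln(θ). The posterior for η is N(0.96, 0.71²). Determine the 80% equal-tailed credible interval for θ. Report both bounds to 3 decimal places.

On the log scale the 80% interval is 0.96 ± 1.282 × 0.71 = [0.0501, 1.8699].
Exponentiate: [e^0.0501, e^1.8699] = [1.051, 6.488].

[1.051, 6.488]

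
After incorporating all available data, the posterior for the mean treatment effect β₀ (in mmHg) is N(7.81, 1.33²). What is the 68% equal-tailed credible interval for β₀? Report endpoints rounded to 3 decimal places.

[6.487, 9.133]

The posterior is symmetric, so the 68% equal-tailed interval is β₀ = 7.81 ± z·1.33 with z = 0.994.
Half-width: 0.994 × 1.33 = 1.323.
7.81 − 1.323 = 6.487; 7.81 + 1.323 = 9.133.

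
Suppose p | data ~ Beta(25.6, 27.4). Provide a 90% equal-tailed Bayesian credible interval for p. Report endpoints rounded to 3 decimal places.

[0.371, 0.595]

Posterior: Beta(25.6, 27.4).
Equal-tailed 90% interval: the 0.05 and 0.95 quantiles of Beta(25.6, 27.4).
Posterior mean ≈ 0.483, SD ≈ 0.068; a Normal approximation gives roughly [0.371, 0.595].
Exact: F⁻¹(0.05) = 0.371; F⁻¹(0.95) = 0.595.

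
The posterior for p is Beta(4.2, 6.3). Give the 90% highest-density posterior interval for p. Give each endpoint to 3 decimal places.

[0.160, 0.634]

The posterior is unimodal and skewed, so the HPD interval has equal density at both endpoints and is the shortest 90% interval.
Solving f(0.160) = f(0.634) with F(0.634) − F(0.160) = 0.90 gives [0.160, 0.634].
For comparison, the equal-tailed interval is [0.173, 0.649]; the HPD is narrower and shifted toward the mode.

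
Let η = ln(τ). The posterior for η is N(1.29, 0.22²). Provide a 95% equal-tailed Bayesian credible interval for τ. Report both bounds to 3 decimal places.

On the log scale the 95% interval is 1.29 ± 1.960 × 0.22 = [0.8588, 1.7212].
Exponentiate: [e^0.8588, e^1.7212] = [2.360, 5.591].

[2.360, 5.591]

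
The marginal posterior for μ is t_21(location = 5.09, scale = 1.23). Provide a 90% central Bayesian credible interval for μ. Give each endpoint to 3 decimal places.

[2.973, 7.207]

The t_21 distribution is symmetric; the 90% interval is 5.09 ± t·1.23 with t_{0.95,21} = 1.721.
Half-width: 1.721 × 1.23 = 2.117.
5.09 − 2.117 = 2.973; 5.09 + 2.117 = 7.207.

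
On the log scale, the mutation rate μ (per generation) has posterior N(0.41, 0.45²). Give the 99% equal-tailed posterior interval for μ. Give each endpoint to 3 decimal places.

On the log scale the 99% interval is 0.41 ± 2.576 × 0.45 = [-0.7491, 1.5691].
Exponentiate: [e^-0.7491, e^1.5691] = [0.473, 4.802].

[0.473, 4.802]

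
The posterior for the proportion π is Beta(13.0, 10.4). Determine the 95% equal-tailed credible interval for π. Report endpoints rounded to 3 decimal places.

Posterior: Beta(13.0, 10.4).
Equal-tailed 95% interval: the 0.025 and 0.975 quantiles of Beta(13.0, 10.4).
Posterior mean ≈ 0.556, SD ≈ 0.101; a Normal approximation gives roughly [0.358, 0.753].
Exact: F⁻¹(0.025) = 0.356; F⁻¹(0.975) = 0.746.

[0.356, 0.746]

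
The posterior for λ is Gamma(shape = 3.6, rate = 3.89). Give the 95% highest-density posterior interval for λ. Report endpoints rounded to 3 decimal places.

[0.138, 1.887]

The posterior is unimodal and skewed, so the HPD interval has equal density at both endpoints and is the shortest 95% interval.
Solving f(0.138) = f(1.887) with F(1.887) − F(0.138) = 0.95 gives [0.138, 1.887].
For comparison, the equal-tailed interval is [0.229, 2.098]; the HPD is narrower and shifted toward the mode.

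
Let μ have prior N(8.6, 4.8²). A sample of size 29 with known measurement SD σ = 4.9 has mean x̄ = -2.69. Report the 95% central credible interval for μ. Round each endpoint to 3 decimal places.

Posterior precision = 1/4.8² + 29/4.9² = 0.0434 + 1.2078 = 1.2512, so posterior SD = 0.8940.
Posterior mean = (8.6/4.8² + 29·-2.69/4.9²) / 1.2512 = -2.2984.
Interval: -2.2984 ± 1.960 × 0.8940 → [-4.051, -0.546].

[-4.051, -0.546]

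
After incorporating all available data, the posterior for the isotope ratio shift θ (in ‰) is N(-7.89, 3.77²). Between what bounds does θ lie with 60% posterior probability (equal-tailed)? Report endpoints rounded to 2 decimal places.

[-11.06, -4.72]

The posterior is symmetric, so the 60% equal-tailed interval is θ = -7.89 ± z·3.77 with z = 0.842.
Half-width: 0.842 × 3.77 = 3.17.
-7.89 − 3.17 = -11.06; -7.89 + 3.17 = -4.72.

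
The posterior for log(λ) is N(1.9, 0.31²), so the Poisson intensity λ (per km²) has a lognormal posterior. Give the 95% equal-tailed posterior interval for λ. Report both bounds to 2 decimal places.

On the log scale the 95% interval is 1.9 ± 1.960 × 0.31 = [1.2924, 2.5076].
Exponentiate: [e^1.2924, e^2.5076] = [3.64, 12.28].

[3.64, 12.28]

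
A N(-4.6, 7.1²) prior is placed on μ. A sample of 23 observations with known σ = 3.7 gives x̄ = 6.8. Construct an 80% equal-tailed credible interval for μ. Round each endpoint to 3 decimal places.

[5.684, 7.650]

Posterior precision = 1/7.1² + 23/3.7² = 0.0198 + 1.6801 = 1.6999, so posterior SD = 0.7670.
Posterior mean = (-4.6/7.1² + 23·6.8/3.7²) / 1.6999 = 6.6670.
Interval: 6.6670 ± 1.282 × 0.7670 → [5.684, 7.650].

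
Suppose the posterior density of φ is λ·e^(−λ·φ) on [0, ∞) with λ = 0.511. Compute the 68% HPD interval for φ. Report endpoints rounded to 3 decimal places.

The exponential density is strictly decreasing on [0, ∞), so the HPD interval is anchored at 0: [0, q] with P(φ ≤ q) = 0.68.
q = −ln(1 − 0.68) / 0.511 = 1.1394 / 0.511 = 2.230.

[0.000, 2.230]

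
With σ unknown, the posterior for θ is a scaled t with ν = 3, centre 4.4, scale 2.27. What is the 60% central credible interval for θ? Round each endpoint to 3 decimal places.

[2.179, 6.621]

The t_3 distribution is symmetric; the 60% interval is 4.4 ± t·2.27 with t_{0.8,3} = 0.978.
Half-width: 0.978 × 2.27 = 2.221.
4.4 − 2.221 = 2.179; 4.4 + 2.221 = 6.621.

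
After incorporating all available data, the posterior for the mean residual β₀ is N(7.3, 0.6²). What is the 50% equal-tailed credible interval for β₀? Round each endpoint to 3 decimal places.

The posterior is symmetric, so the 50% equal-tailed interval is β₀ = 7.3 ± z·0.6 with z = 0.674.
Half-width: 0.674 × 0.6 = 0.405.
7.3 − 0.405 = 6.895; 7.3 + 0.405 = 7.705.

[6.895, 7.705]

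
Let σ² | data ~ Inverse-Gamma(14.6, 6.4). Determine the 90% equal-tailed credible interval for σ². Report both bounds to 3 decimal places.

Inverse-Gamma(14.6, 6.4) quantiles: F⁻¹(0.05) and F⁻¹(0.95).
Equivalently, 1/σ² ~ Gamma(14.6, rate = 6.4); invert its 0.95 and 0.05 quantiles.
Posterior mean ≈ 0.471, SD ≈ 0.133; a Normal approximation gives roughly [0.253, 0.689].
Exact: lower = 0.299; upper = 0.716.

[0.299, 0.716]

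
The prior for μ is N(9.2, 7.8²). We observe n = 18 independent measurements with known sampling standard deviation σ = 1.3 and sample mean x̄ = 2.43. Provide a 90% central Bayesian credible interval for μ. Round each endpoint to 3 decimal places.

[1.937, 2.944]

Posterior precision = 1/7.8² + 18/1.3² = 0.0164 + 10.6509 = 10.6673, so posterior SD = 0.3062.
Posterior mean = (9.2/7.8² + 18·2.43/1.3²) / 10.6673 = 2.4404.
Interval: 2.4404 ± 1.645 × 0.3062 → [1.937, 2.944].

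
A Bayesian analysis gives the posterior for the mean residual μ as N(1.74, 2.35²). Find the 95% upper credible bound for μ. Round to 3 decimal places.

5.605

Need U with P(μ ≤ U) = 0.95: U = 1.74 + z_{0.05}·2.35.
z = 1.645; U = 1.74 + 1.645 × 2.35 = 5.605.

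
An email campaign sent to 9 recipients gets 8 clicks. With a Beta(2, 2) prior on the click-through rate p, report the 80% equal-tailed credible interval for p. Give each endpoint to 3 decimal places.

[0.614, 0.904]

Posterior: Beta(2+8, 2+1) = Beta(10, 3).
Equal-tailed 80% interval: the 0.1 and 0.9 quantiles of Beta(10, 3).
Posterior mean ≈ 0.769, SD ≈ 0.113; a Normal approximation gives roughly [0.625, 0.914].
Exact: F⁻¹(0.1) = 0.614; F⁻¹(0.9) = 0.904.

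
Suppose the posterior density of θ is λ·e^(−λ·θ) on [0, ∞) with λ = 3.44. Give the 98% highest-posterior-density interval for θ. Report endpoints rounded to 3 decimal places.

[0.000, 1.137]

The exponential density is strictly decreasing on [0, ∞), so the HPD interval is anchored at 0: [0, q] with P(θ ≤ q) = 0.98.
q = −ln(1 − 0.98) / 3.44 = 3.9120 / 3.44 = 1.137.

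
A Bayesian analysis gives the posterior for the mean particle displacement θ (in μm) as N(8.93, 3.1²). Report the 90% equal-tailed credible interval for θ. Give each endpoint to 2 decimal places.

[3.83, 14.03]

The posterior is symmetric, so the 90% equal-tailed interval is θ = 8.93 ± z·3.1 with z = 1.645.
Half-width: 1.645 × 3.1 = 5.10.
8.93 − 5.10 = 3.83; 8.93 + 5.10 = 14.03.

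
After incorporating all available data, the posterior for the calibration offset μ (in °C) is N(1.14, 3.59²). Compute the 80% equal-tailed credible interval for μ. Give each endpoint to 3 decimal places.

[-3.461, 5.741]

The posterior is symmetric, so the 80% equal-tailed interval is μ = 1.14 ± z·3.59 with z = 1.282.
Half-width: 1.282 × 3.59 = 4.601.
1.14 − 4.601 = -3.461; 1.14 + 4.601 = 5.741.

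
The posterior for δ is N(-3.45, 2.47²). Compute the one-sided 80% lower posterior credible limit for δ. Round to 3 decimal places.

-5.529

Need L with P(δ ≥ L) = 0.80: L = -3.45 − z_{0.2}·2.47.
z = 0.842; L = -3.45 − 0.842 × 2.47 = -5.529.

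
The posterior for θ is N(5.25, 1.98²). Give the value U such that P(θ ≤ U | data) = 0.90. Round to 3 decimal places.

7.787

Need U with P(θ ≤ U) = 0.90: U = 5.25 + z_{0.1}·1.98.
z = 1.282; U = 5.25 + 1.282 × 1.98 = 7.787.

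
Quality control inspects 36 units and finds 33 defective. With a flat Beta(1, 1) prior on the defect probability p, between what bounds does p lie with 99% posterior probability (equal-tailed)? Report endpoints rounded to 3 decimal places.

Posterior: Beta(1+33, 1+3) = Beta(34, 4).
Equal-tailed 99% interval: the 0.005 and 0.995 quantiles of Beta(34, 4).
Posterior mean ≈ 0.895, SD ≈ 0.049; a Normal approximation gives roughly [0.768, 1.021].
Exact: F⁻¹(0.005) = 0.734; F⁻¹(0.995) = 0.981.

[0.734, 0.981]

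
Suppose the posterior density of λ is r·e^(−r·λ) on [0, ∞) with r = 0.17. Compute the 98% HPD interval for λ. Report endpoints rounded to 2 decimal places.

[0.00, 23.01]

The exponential density is strictly decreasing on [0, ∞), so the HPD interval is anchored at 0: [0, q] with P(λ ≤ q) = 0.98.
q = −ln(1 − 0.98) / 0.17 = 3.9120 / 0.17 = 23.01.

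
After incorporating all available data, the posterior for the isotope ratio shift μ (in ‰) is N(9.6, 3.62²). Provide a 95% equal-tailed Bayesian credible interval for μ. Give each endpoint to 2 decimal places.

The posterior is symmetric, so the 95% equal-tailed interval is μ = 9.6 ± z·3.62 with z = 1.960.
Half-width: 1.960 × 3.62 = 7.10.
9.6 − 7.10 = 2.50; 9.6 + 7.10 = 16.70.

[2.50, 16.70]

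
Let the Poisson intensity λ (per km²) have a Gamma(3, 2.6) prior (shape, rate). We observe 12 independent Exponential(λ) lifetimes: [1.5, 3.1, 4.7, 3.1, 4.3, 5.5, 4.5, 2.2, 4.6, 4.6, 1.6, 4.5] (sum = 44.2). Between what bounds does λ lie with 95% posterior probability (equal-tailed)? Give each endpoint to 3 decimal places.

[0.179, 0.502]

Posterior: Gamma(3+12, 2.6+44.2) = Gamma(15, 46.8) (shape, rate).
Equal-tailed 95% interval: Gamma(15, 46.8) quantiles at 0.025 and 0.975.
Posterior mean ≈ 0.321, SD ≈ 0.083; a Normal approximation gives roughly [0.158, 0.483].
Exact: lower = 0.179; upper = 0.502.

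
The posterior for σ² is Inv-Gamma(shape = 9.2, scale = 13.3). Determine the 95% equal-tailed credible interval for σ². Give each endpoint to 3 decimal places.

[0.830, 3.129]

Inverse-Gamma(9.2, 13.3) quantiles: F⁻¹(0.025) and F⁻¹(0.975).
Equivalently, 1/σ² ~ Gamma(9.2, rate = 13.3); invert its 0.975 and 0.025 quantiles.
Posterior mean ≈ 1.622, SD ≈ 0.604; a Normal approximation gives roughly [0.437, 2.807].
Exact: lower = 0.830; upper = 3.129.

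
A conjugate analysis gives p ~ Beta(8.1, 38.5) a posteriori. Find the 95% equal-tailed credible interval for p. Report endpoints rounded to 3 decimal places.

[0.080, 0.294]

Posterior: Beta(8.1, 38.5).
Equal-tailed 95% interval: the 0.025 and 0.975 quantiles of Beta(8.1, 38.5).
Posterior mean ≈ 0.174, SD ≈ 0.055; a Normal approximation gives roughly [0.066, 0.281].
Exact: F⁻¹(0.025) = 0.080; F⁻¹(0.975) = 0.294.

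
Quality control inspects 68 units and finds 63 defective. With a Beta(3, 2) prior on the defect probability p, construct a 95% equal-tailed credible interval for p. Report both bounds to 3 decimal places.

[0.827, 0.960]

Posterior: Beta(3+63, 2+5) = Beta(66, 7).
Equal-tailed 95% interval: the 0.025 and 0.975 quantiles of Beta(66, 7).
Posterior mean ≈ 0.904, SD ≈ 0.034; a Normal approximation gives roughly [0.837, 0.971].
Exact: F⁻¹(0.025) = 0.827; F⁻¹(0.975) = 0.960.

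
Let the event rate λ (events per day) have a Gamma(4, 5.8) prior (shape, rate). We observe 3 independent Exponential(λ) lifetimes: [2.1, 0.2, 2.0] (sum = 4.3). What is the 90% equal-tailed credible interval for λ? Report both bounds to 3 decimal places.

Posterior: Gamma(4+3, 5.8+4.3) = Gamma(7, 10.1) (shape, rate).
Equal-tailed 90% interval: Gamma(7, 10.1) quantiles at 0.05 and 0.95.
Posterior mean ≈ 0.693, SD ≈ 0.262; a Normal approximation gives roughly [0.262, 1.124].
Exact: lower = 0.325; upper = 1.173.

[0.325, 1.173]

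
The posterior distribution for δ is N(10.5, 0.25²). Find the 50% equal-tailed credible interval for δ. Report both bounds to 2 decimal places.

[10.33, 10.67]

The posterior is symmetric, so the 50% equal-tailed interval is δ = 10.5 ± z·0.25 with z = 0.674.
Half-width: 0.674 × 0.25 = 0.17.
10.5 − 0.17 = 10.33; 10.5 + 0.17 = 10.67.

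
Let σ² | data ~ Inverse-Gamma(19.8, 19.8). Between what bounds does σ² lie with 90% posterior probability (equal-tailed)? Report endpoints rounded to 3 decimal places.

[0.716, 1.512]

Inverse-Gamma(19.8, 19.8) quantiles: F⁻¹(0.05) and F⁻¹(0.95).
Equivalently, 1/σ² ~ Gamma(19.8, rate = 19.8); invert its 0.95 and 0.05 quantiles.
Posterior mean ≈ 1.053, SD ≈ 0.250; a Normal approximation gives roughly [0.643, 1.464].
Exact: lower = 0.716; upper = 1.512.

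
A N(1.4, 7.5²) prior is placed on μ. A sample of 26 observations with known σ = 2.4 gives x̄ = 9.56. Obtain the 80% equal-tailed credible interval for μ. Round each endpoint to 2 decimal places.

[8.93, 10.13]

Posterior precision = 1/7.5² + 26/2.4² = 0.0178 + 4.5139 = 4.5317, so posterior SD = 0.4698.
Posterior mean = (1.4/7.5² + 26·9.56/2.4²) / 4.5317 = 9.5280.
Interval: 9.5280 ± 1.282 × 0.4698 → [8.93, 10.13].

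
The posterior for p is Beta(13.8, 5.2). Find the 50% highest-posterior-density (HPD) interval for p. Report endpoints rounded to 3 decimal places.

The posterior is unimodal and skewed, so the HPD interval has equal density at both endpoints and is the shortest 50% interval.
Solving f(0.681) = f(0.816) with F(0.816) − F(0.681) = 0.50 gives [0.681, 0.816].
For comparison, the equal-tailed interval is [0.662, 0.799]; the HPD is narrower and shifted toward the mode.

[0.681, 0.816]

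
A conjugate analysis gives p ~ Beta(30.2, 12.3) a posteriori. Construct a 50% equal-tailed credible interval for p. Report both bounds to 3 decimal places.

Posterior: Beta(30.2, 12.3).
Equal-tailed 50% interval: the 0.25 and 0.75 quantiles of Beta(30.2, 12.3).
Posterior mean ≈ 0.711, SD ≈ 0.069; a Normal approximation gives roughly [0.664, 0.757].
Exact: F⁻¹(0.25) = 0.665; F⁻¹(0.75) = 0.759.

[0.665, 0.759]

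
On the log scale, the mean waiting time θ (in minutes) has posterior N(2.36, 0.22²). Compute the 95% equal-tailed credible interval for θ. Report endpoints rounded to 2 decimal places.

[6.88, 16.30]

On the log scale the 95% interval is 2.36 ± 1.960 × 0.22 = [1.9288, 2.7912].
Exponentiate: [e^1.9288, e^2.7912] = [6.88, 16.30].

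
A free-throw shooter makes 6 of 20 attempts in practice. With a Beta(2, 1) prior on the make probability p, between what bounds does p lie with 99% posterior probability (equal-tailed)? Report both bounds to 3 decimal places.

[0.131, 0.612]

Posterior: Beta(2+6, 1+14) = Beta(8, 15).
Equal-tailed 99% interval: the 0.005 and 0.995 quantiles of Beta(8, 15).
Posterior mean ≈ 0.348, SD ≈ 0.097; a Normal approximation gives roughly [0.097, 0.598].
Exact: F⁻¹(0.005) = 0.131; F⁻¹(0.995) = 0.612.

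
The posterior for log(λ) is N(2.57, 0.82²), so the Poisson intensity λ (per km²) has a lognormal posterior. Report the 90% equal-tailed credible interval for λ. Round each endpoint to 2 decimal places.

[3.39, 50.34]

On the log scale the 90% interval is 2.57 ± 1.645 × 0.82 = [1.2212, 3.9188].
Exponentiate: [e^1.2212, e^3.9188] = [3.39, 50.34].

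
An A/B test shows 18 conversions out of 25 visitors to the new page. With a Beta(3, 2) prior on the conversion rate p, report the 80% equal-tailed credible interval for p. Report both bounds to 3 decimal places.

Posterior: Beta(3+18, 2+7) = Beta(21, 9).
Equal-tailed 80% interval: the 0.1 and 0.9 quantiles of Beta(21, 9).
Posterior mean ≈ 0.700, SD ≈ 0.082; a Normal approximation gives roughly [0.595, 0.805].
Exact: F⁻¹(0.1) = 0.591; F⁻¹(0.9) = 0.803.

[0.591, 0.803]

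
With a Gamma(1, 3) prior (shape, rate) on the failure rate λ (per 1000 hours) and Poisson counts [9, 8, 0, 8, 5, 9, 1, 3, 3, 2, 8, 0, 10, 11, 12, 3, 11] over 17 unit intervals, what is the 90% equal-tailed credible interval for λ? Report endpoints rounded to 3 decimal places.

Posterior: Gamma(1+103, 3+17) = Gamma(104, 20) (shape, rate).
Equal-tailed 90% interval: Gamma(104, 20) quantiles at 0.05 and 0.95.
Posterior mean ≈ 5.200, SD ≈ 0.510; a Normal approximation gives roughly [4.361, 6.039].
Exact: lower = 4.391; upper = 6.066.

[4.391, 6.066]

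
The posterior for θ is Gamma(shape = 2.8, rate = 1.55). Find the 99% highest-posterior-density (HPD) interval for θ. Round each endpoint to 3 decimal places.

The posterior is unimodal and skewed, so the HPD interval has equal density at both endpoints and is the shortest 99% interval.
Solving f(0.061) = f(5.225) with F(5.225) − F(0.061) = 0.99 gives [0.061, 5.225].
For comparison, the equal-tailed interval is [0.182, 5.754]; the HPD is narrower and shifted toward the mode.

[0.061, 5.225]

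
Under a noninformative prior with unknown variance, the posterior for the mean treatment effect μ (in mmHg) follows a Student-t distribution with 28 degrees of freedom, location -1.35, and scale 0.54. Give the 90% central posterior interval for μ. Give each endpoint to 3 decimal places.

The t_28 distribution is symmetric; the 90% interval is -1.35 ± t·0.54 with t_{0.95,28} = 1.701.
Half-width: 1.701 × 0.54 = 0.919.
-1.35 − 0.919 = -2.269; -1.35 + 0.919 = -0.431.

[-2.269, -0.431]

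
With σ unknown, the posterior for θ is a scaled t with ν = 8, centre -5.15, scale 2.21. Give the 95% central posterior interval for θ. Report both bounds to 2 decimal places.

The t_8 distribution is symmetric; the 95% interval is -5.15 ± t·2.21 with t_{0.975,8} = 2.306.
Half-width: 2.306 × 2.21 = 5.10.
-5.15 − 5.10 = -10.25; -5.15 + 5.10 = -0.05.

[-10.25, -0.05]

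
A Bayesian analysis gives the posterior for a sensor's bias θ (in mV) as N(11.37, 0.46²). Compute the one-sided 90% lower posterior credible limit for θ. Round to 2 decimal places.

Need L with P(θ ≥ L) = 0.90: L = 11.37 − z_{0.1}·0.46.
z = 1.282; L = 11.37 − 1.282 × 0.46 = 10.78.

10.78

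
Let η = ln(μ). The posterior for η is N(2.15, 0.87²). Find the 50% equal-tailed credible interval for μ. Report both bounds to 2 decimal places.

[4.77, 15.44]

On the log scale the 50% interval is 2.15 ± 0.674 × 0.87 = [1.5632, 2.7368].
Exponentiate: [e^1.5632, e^2.7368] = [4.77, 15.44].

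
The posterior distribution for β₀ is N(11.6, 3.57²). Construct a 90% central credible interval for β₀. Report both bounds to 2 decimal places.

The posterior is symmetric, so the 90% equal-tailed interval is β₀ = 11.6 ± z·3.57 with z = 1.645.
Half-width: 1.645 × 3.57 = 5.87.
11.6 − 5.87 = 5.73; 11.6 + 5.87 = 17.47.

[5.73, 17.47]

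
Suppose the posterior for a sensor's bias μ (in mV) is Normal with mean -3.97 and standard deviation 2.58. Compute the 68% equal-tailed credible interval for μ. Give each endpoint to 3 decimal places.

The posterior is symmetric, so the 68% equal-tailed interval is μ = -3.97 ± z·2.58 with z = 0.994.
Half-width: 0.994 × 2.58 = 2.566.
-3.97 − 2.566 = -6.536; -3.97 + 2.566 = -1.404.

[-6.536, -1.404]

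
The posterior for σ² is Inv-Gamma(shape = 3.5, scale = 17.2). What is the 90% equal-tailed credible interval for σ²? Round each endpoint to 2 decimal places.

Inverse-Gamma(3.5, 17.2) quantiles: F⁻¹(0.05) and F⁻¹(0.95).
Equivalently, 1/σ² ~ Gamma(3.5, rate = 17.2); invert its 0.95 and 0.05 quantiles.
Posterior mean ≈ 6.88, SD ≈ 5.62; a Normal approximation gives roughly [-2.36, 16.12].
Exact: lower = 2.45; upper = 15.87.

[2.45, 15.87]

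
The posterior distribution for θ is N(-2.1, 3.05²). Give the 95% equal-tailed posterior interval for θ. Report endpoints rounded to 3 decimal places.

The posterior is symmetric, so the 95% equal-tailed interval is θ = -2.1 ± z·3.05 with z = 1.960.
Half-width: 1.960 × 3.05 = 5.978.
-2.1 − 5.978 = -8.078; -2.1 + 5.978 = 3.878.

[-8.078, 3.878]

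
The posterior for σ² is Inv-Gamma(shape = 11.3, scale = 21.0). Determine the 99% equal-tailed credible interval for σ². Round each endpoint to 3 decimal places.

[0.963, 4.660]

Inverse-Gamma(11.3, 21.0) quantiles: F⁻¹(0.005) and F⁻¹(0.995).
Equivalently, 1/σ² ~ Gamma(11.3, rate = 21.0); invert its 0.995 and 0.005 quantiles.
Posterior mean ≈ 2.039, SD ≈ 0.669; a Normal approximation gives roughly [0.317, 3.761].
Exact: lower = 0.963; upper = 4.660.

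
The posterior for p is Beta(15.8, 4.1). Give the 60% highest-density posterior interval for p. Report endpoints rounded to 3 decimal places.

The posterior is unimodal and skewed, so the HPD interval has equal density at both endpoints and is the shortest 60% interval.
Solving f(0.746) = f(0.892) with F(0.892) − F(0.746) = 0.60 gives [0.746, 0.892].
For comparison, the equal-tailed interval is [0.722, 0.872]; the HPD is narrower and shifted toward the mode.

[0.746, 0.892]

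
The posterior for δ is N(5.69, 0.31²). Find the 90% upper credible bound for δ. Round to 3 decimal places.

6.087

Need U with P(δ ≤ U) = 0.90: U = 5.69 + z_{0.1}·0.31.
z = 1.282; U = 5.69 + 1.282 × 0.31 = 6.087.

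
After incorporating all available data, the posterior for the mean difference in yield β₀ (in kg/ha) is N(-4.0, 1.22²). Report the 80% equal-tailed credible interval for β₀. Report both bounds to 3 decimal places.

[-5.563, -2.437]

The posterior is symmetric, so the 80% equal-tailed interval is β₀ = -4.0 ± z·1.22 with z = 1.282.
Half-width: 1.282 × 1.22 = 1.563.
-4.0 − 1.563 = -5.563; -4.0 + 1.563 = -2.437.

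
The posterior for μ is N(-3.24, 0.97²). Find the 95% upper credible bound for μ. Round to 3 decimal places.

-1.644

Need U with P(μ ≤ U) = 0.95: U = -3.24 + z_{0.05}·0.97.
z = 1.645; U = -3.24 + 1.645 × 0.97 = -1.644.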